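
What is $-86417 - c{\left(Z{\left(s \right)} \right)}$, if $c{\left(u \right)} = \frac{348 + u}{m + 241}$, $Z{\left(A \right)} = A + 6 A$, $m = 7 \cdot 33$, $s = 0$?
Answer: $- \frac{10197293}{118} \approx -86418.0$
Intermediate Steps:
$m = 231$
$Z{\left(A \right)} = 7 A$
$c{\left(u \right)} = \frac{87}{118} + \frac{u}{472}$ ($c{\left(u \right)} = \frac{348 + u}{231 + 241} = \frac{348 + u}{472} = \left(348 + u\right) \frac{1}{472} = \frac{87}{118} + \frac{u}{472}$)
$-86417 - c{\left(Z{\left(s \right)} \right)} = -86417 - \left(\frac{87}{118} + \frac{7 \cdot 0}{472}\right) = -86417 - \left(\frac{87}{118} + \frac{1}{472} \cdot 0\right) = -86417 - \left(\frac{87}{118} + 0\right) = -86417 - \frac{87}{118} = - \frac{10197293}{118}$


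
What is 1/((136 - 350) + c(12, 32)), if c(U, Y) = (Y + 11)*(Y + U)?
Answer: 1/1678 ≈ 0.00059595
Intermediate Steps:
c(U, Y) = (11 + Y)*(U + Y)
1/((136 - 350) + c(12, 32)) = 1/((136 - 350) + (32² + 11*12 + 11*32 + 12*32)) = 1/(-214 + (1024 + 132 + 352 + 384)) = 1/(-214 + 1892) = 1/1678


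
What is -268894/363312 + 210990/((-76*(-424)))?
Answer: 2124698707/365855184 ≈ 5.8075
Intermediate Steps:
-268894/363312 + 210990/((-76*(-424))) = -268894*1/363312 + 210990/32224 = -134447/181656 + 210990*(1/32224) = -134447/181656 + 105495/16112 = 2124698707/365855184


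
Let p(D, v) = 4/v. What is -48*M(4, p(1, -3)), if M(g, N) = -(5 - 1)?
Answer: 192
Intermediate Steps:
M(g, N) = -4 (M(g, N) = -1*4 = -4)
-48*M(4, p(1, -3)) = -48*(-4) = 192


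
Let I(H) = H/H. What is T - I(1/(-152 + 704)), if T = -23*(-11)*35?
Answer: 8854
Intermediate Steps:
I(H) = 1
T = 8855 (T = 253*35 = 8855)
T - I(1/(-152 + 704)) = 8855 - 1*1 = 8855 - 1 = 8854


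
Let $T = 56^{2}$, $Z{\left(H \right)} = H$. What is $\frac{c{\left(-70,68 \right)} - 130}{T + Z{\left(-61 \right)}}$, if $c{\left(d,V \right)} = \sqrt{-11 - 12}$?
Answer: $- \frac{26}{615} + \frac{i \sqrt{23}}{3075} \approx -0.042276 + 0.0015596 i$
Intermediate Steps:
$c{\left(d,V \right)} = i \sqrt{23}$ ($c{\left(d,V \right)} = \sqrt{-23} = i \sqrt{23}$)
$T = 3136$
$\frac{c{\left(-70,68 \right)} - 130}{T + Z{\left(-61 \right)}} = \frac{i \sqrt{23} - 130}{3136 - 61} = \frac{-130 + i \sqrt{23}}{3075} = \left(-130 + i \sqrt{23}\right) \frac{1}{3075} = - \frac{26}{615} + \frac{i \sqrt{23}}{3075}$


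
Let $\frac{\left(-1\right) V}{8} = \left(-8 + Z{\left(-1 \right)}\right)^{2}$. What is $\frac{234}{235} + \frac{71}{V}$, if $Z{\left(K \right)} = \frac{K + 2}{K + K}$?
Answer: $\frac{118567}{135830} \approx 0.87291$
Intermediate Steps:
$Z{\left(K \right)} = \frac{2 + K}{2 K}$
$V = -578$ ($V = - 8 \left(-8 + \frac{2 - 1}{2 \left(-1\right)}\right)^{2} = - 8 \left(-8 + \frac{1}{2} \left(-1\right) 1\right)^{2} = - 8 \left(-8 - \frac{1}{2}\right)^{2} = - 8 \left(- \frac{17}{2}\right)^{2} = \left(-8\right) \frac{289}{4} = -578$)
$\frac{234}{235} + \frac{71}{V} = \frac{234}{235} + \frac{71}{-578} = 234 \cdot \frac{1}{235} + 71 \left(- \frac{1}{578}\right) = \frac{234}{235} - \frac{71}{578} = \frac{118567}{135830}$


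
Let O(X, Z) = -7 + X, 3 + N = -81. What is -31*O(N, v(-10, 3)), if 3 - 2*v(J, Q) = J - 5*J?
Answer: 2821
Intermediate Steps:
N = -84 (N = -3 - 81 = -84)
v(J, Q) = 3/2 + 2*J (v(J, Q) = 3/2 - (J - 5*J)/2 = 3/2 - (-2)*J = 3/2 + 2*J)
-31*O(N, v(-10, 3)) = -31*(-7 - 84) = -31*(-91) = 2821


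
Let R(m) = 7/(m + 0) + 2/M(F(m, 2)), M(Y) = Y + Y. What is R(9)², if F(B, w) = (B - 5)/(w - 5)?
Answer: 1/1296 ≈ 0.00077160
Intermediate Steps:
F(B, w) = (-5 + B)/(-5 + w)
M(Y) = 2*Y
R(m) = 2/(10/3 - 2*m/3) + 7/m (R(m) = 7/(m + 0) + 2/((2*((-5 + m)/(-5 + 2)))) = 7/m + 2/((2*((-5 + m)/(-3)))) = 7/m + 2/((2*(-(-5 + m)/3))) = 7/m + 2/((2*(5/3 - m/3))) = 7/m + 2/(10/3 - 2*m/3) = 2/(10/3 - 2*m/3) + 7/m)
R(9)² = ((-35 + 4*9)/(9*(-5 + 9)))² = ((⅑)*(-35 + 36)/4)² = ((⅑)*(¼)*1)² = (1/36)² = 1/1296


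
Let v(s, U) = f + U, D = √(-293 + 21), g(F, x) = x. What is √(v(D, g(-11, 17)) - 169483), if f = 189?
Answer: I*√169277 ≈ 411.43*I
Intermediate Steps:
D = 4*I*√17 (D = √(-272) = 4*I*√17 ≈ 16.492*I)
v(s, U) = 189 + U
√(v(D, g(-11, 17)) - 169483) = √((189 + 17) - 169483) = √(206 - 169483) = √(-169277) = I*√169277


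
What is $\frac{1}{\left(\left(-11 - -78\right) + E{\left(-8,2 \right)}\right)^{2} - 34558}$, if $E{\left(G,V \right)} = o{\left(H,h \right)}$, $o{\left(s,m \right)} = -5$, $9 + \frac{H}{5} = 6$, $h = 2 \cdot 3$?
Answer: $- \frac{1}{30714} \approx -3.2558 \cdot 10^{-5}$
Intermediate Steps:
$h = 6$
$H = -15$ ($H = -45 + 5 \cdot 6 = -45 + 30 = -15$)
$E{\left(G,V \right)} = -5$
$\frac{1}{\left(\left(-11 - -78\right) + E{\left(-8,2 \right)}\right)^{2} - 34558} = \frac{1}{\left(\left(-11 - -78\right) - 5\right)^{2} - 34558} = \frac{1}{\left(\left(-11 + 78\right) - 5\right)^{2} - 34558} = \frac{1}{\left(67 - 5\right)^{2} - 34558} = \frac{1}{62^{2} - 34558} = \frac{1}{3844 - 34558} = \frac{1}{-30714} = - \frac{1}{30714}$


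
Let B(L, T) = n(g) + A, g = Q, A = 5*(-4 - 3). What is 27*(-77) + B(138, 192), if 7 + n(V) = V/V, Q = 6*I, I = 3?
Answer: -2120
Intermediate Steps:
Q = 18 (Q = 6*3 = 18)
A = -35 (A = 5*(-7) = -35)
g = 18
n(V) = -6 (n(V) = -7 + V/V = -7 + 1 = -6)
B(L, T) = -41 (B(L, T) = -6 - 35 = -41)
27*(-77) + B(138, 192) = 27*(-77) - 41 = -2079 - 41 = -2120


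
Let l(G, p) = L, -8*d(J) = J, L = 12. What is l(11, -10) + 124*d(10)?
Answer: -143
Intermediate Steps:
d(J) = -J/8
l(G, p) = 12
l(11, -10) + 124*d(10) = 12 + 124*(-1/8*10) = 12 + 124*(-5/4) = 12 - 155 = -143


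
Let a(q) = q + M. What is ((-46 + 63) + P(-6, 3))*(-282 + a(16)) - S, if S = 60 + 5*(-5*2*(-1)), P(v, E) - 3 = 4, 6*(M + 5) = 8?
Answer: -6582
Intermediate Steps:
M = -11/3 (M = -5 + (⅙)*8 = -5 + 4/3 = -11/3 ≈ -3.6667)
P(v, E) = 7 (P(v, E) = 3 + 4 = 7)
a(q) = -11/3 + q (a(q) = q - 11/3 = -11/3 + q)
S = 110 (S = 60 + 5*(-10*(-1)) = 60 + 5*10 = 60 + 50 = 110)
((-46 + 63) + P(-6, 3))*(-282 + a(16)) - S = ((-46 + 63) + 7)*(-282 + (-11/3 + 16)) - 1*110 = (17 + 7)*(-282 + 37/3) - 110 = 24*(-809/3) - 110 = -6472 - 110 = -6582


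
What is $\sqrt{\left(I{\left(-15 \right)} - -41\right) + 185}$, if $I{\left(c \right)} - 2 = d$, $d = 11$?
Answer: $\sqrt{239} \approx 15.46$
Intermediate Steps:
$I{\left(c \right)} = 13$ ($I{\left(c \right)} = 2 + 11 = 13$)
$\sqrt{\left(I{\left(-15 \right)} - -41\right) + 185} = \sqrt{\left(13 - -41\right) + 185} = \sqrt{\left(13 + 41\right) + 185} = \sqrt{54 + 185} = \sqrt{239}$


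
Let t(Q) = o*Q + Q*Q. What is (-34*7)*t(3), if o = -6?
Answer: 2142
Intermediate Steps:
t(Q) = Q**2 - 6*Q (t(Q) = -6*Q + Q*Q = -6*Q + Q**2 = Q**2 - 6*Q)
(-34*7)*t(3) = (-34*7)*(3*(-6 + 3)) = -714*(-3) = -238*(-9) = 2142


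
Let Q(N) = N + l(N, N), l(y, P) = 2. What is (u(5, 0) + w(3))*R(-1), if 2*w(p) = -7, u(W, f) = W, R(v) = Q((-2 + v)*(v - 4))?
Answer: 51/2 ≈ 25.500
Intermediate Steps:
Q(N) = 2 + N (Q(N) = N + 2 = 2 + N)
R(v) = 2 + (-4 + v)*(-2 + v) (R(v) = 2 + (-2 + v)*(v - 4) = 2 + (-2 + v)*(-4 + v) = 2 + (-4 + v)*(-2 + v))
w(p) = -7/2 (w(p) = (1/2)*(-7) = -7/2)
(u(5, 0) + w(3))*R(-1) = (5 - 7/2)*(10 + (-1)**2 - 6*(-1)) = 3*(10 + 1 + 6)/2 = (3/2)*17 = 51/2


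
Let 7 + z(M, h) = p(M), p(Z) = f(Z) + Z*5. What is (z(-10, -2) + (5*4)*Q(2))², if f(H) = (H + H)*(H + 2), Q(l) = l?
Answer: 20449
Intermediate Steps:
f(H) = 2*H*(2 + H) (f(H) = (2*H)*(2 + H) = 2*H*(2 + H))
p(Z) = 5*Z + 2*Z*(2 + Z) (p(Z) = 2*Z*(2 + Z) + Z*5 = 2*Z*(2 + Z) + 5*Z = 5*Z + 2*Z*(2 + Z))
z(M, h) = -7 + M*(9 + 2*M)
(z(-10, -2) + (5*4)*Q(2))² = ((-7 + 2*(-10)² + 9*(-10)) + (5*4)*2)² = ((-7 + 2*100 - 90) + 20*2)² = ((-7 + 200 - 90) + 40)² = (103 + 40)² = 143² = 20449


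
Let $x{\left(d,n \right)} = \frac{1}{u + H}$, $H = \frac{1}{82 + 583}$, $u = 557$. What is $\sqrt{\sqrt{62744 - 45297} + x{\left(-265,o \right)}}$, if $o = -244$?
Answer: $\frac{\sqrt{246319990 + 137200604836 \sqrt{17447}}}{370406} \approx 11.493$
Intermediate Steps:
$H = \frac{1}{665} \approx 0.0015038$
$x{\left(d,n \right)} = \frac{665}{370406}$ ($x{\left(d,n \right)} = \frac{1}{557 + \frac{1}{665}} = \frac{1}{\frac{370406}{665}} = \frac{665}{370406}$)
$\sqrt{\sqrt{62744 - 45297} + x{\left(-265,o \right)}} = \sqrt{\sqrt{62744 - 45297} + \frac{665}{370406}} = \sqrt{\sqrt{17447} + \frac{665}{370406}} = \sqrt{\frac{665}{370406} + \sqrt{17447}}$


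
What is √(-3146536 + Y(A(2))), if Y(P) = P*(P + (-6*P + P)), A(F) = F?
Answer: 2*I*√786638 ≈ 1773.9*I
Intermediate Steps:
Y(P) = -4*P² (Y(P) = P*(P - 5*P) = P*(-4*P) = -4*P²)
√(-3146536 + Y(A(2))) = √(-3146536 - 4*2²) = √(-3146536 - 4*4) = √(-3146536 - 16) = √(-3146552) = 2*I*√786638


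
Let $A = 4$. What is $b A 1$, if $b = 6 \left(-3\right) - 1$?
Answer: $-76$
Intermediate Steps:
$b = -19$ ($b = -18 - 1 = -19$)
$b A 1 = \left(-19\right) 4 \cdot 1 = \left(-76\right) 1 = -76$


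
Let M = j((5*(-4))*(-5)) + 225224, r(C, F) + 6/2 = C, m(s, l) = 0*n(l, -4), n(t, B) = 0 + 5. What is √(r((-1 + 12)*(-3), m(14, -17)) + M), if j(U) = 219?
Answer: √225407 ≈ 474.77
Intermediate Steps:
n(t, B) = 5
m(s, l) = 0 (m(s, l) = 0*5 = 0)
r(C, F) = -3 + C
M = 225443 (M = 219 + 225224 = 225443)
√(r((-1 + 12)*(-3), m(14, -17)) + M) = √((-3 + (-1 + 12)*(-3)) + 225443) = √((-3 + 11*(-3)) + 225443) = √((-3 - 33) + 225443) = √(-36 + 225443) = √225407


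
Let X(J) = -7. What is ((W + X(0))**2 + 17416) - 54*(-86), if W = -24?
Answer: 23021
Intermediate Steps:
((W + X(0))**2 + 17416) - 54*(-86) = ((-24 - 7)**2 + 17416) - 54*(-86) = ((-31)**2 + 17416) + 4644 = (961 + 17416) + 4644 = 18377 + 4644 = 23021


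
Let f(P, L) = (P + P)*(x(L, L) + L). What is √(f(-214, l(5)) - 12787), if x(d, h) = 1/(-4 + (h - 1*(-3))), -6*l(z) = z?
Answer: I*√13282401/33 ≈ 110.44*I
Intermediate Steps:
l(z) = -z/6
x(d, h) = 1/(-1 + h) (x(d, h) = 1/(-4 + (h + 3)) = 1/(-4 + (3 + h)) = 1/(-1 + h))
f(P, L) = 2*P*(L + 1/(-1 + L)) (f(P, L) = (P + P)*(1/(-1 + L) + L) = (2*P)*(L + 1/(-1 + L)) = 2*P*(L + 1/(-1 + L)))
√(f(-214, l(5)) - 12787) = √(2*(-214)*(1 + (-⅙*5)*(-1 - ⅙*5))/(-1 - ⅙*5) - 12787) = √(2*(-214)*(1 - 5*(-1 - ⅚)/6)/(-1 - ⅚) - 12787) = √(2*(-214)*(1 - ⅚*(-11/6))/(-11/6) - 12787) = √(2*(-214)*(-6/11)*(1 + 55/36) - 12787) = √(2*(-214)*(-6/11)*(91/36) - 12787) = √(19474/33 - 12787) = √(-402497/33) = I*√13282401/33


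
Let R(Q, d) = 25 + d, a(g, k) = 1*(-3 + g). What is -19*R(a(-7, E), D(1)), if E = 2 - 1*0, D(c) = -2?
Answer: -437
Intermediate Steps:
E = 2 (E = 2 + 0 = 2)
a(g, k) = -3 + g
-19*R(a(-7, E), D(1)) = -19*(25 - 2) = -19*23 = -437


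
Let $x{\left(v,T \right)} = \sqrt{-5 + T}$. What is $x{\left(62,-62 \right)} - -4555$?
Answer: $4555 + i \sqrt{67} \approx 4555.0 + 8.1853 i$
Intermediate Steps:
$x{\left(62,-62 \right)} - -4555 = \sqrt{-5 - 62} - -4555 = \sqrt{-67} + 4555 = i \sqrt{67} + 4555 = 4555 + i \sqrt{67}$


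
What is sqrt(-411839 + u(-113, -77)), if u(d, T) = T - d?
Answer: I*sqrt(411803) ≈ 641.72*I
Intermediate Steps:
sqrt(-411839 + u(-113, -77)) = sqrt(-411839 + (-77 - 1*(-113))) = sqrt(-411839 + (-77 + 113)) = sqrt(-411839 + 36) = sqrt(-411803) = I*sqrt(411803)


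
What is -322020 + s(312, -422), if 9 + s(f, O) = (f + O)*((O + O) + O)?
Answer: -182769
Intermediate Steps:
s(f, O) = -9 + 3*O*(O + f) (s(f, O) = -9 + (f + O)*((O + O) + O) = -9 + (O + f)*(2*O + O) = -9 + (O + f)*(3*O) = -9 + 3*O*(O + f))
-322020 + s(312, -422) = -322020 + (-9 + 3*(-422)² + 3*(-422)*312) = -322020 + (-9 + 3*178084 - 394992) = -322020 + (-9 + 534252 - 394992) = -322020 + 139251 = -182769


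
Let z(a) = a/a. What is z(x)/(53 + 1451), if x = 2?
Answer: 1/1504 ≈ 0.00066489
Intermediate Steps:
z(a) = 1
z(x)/(53 + 1451) = 1/(53 + 1451) = 1/1504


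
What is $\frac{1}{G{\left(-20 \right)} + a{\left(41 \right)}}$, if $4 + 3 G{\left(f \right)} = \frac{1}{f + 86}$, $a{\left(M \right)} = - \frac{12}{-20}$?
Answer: $- \frac{990}{721} \approx -1.3731$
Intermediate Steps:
$a{\left(M \right)} = \frac{3}{5}$ ($a{\left(M \right)} = \left(-12\right) \left(- \frac{1}{20}\right) = \frac{3}{5}$)
$G{\left(f \right)} = - \frac{4}{3} + \frac{1}{3 \left(86 + f\right)}$ ($G{\left(f \right)} = - \frac{4}{3} + \frac{1}{3 \left(f + 86\right)} = - \frac{4}{3} + \frac{1}{3 \left(86 + f\right)}$)
$\frac{1}{G{\left(-20 \right)} + a{\left(41 \right)}} = \frac{1}{\frac{-343 - -80}{3 \left(86 - 20\right)} + \frac{3}{5}} = \frac{1}{\frac{-343 + 80}{3 \cdot 66} + \frac{3}{5}} = \frac{1}{\frac{1}{3} \cdot \frac{1}{66} \left(-263\right) + \frac{3}{5}} = \frac{1}{- \frac{263}{198} + \frac{3}{5}} = \frac{1}{- \frac{721}{990}} = - \frac{990}{721}$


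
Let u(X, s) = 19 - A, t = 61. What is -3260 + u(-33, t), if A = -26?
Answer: -3215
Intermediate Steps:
u(X, s) = 45 (u(X, s) = 19 - 1*(-26) = 19 + 26 = 45)
-3260 + u(-33, t) = -3260 + 45 = -3215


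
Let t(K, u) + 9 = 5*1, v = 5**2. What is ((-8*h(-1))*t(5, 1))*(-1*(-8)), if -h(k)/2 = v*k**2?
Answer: -12800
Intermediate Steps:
v = 25
h(k) = -50*k**2
t(K, u) = -4 (t(K, u) = -9 + 5*1 = -9 + 5 = -4)
((-8*h(-1))*t(5, 1))*(-1*(-8)) = (-(-400)*(-1)**2*(-4))*(-1*(-8)) = (-(-400)*(-4))*8 = (-8*(-50)*(-4))*8 = (400*(-4))*8 = -1600*8 = -12800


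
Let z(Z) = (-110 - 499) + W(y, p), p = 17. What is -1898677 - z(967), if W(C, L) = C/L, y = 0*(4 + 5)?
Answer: -1898068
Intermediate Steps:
y = 0 (y = 0*9 = 0)
z(Z) = -609 (z(Z) = (-110 - 499) + 0/17 = -609 + 0*(1/17) = -609 + 0 = -609)
-1898677 - z(967) = -1898677 - 1*(-609) = -1898677 + 609 = -1898068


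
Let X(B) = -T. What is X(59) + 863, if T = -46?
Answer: 909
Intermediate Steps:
X(B) = 46 (X(B) = -1*(-46) = 46)
X(59) + 863 = 46 + 863 = 909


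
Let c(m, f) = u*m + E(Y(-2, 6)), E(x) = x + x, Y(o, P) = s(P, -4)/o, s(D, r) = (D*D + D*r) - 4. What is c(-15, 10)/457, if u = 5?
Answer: -83/457 ≈ -0.18162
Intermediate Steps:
s(D, r) = -4 + D**2 + D*r (s(D, r) = (D**2 + D*r) - 4 = -4 + D**2 + D*r)
Y(o, P) = (-4 + P**2 - 4*P)/o (Y(o, P) = (-4 + P**2 + P*(-4))/o = (-4 + P**2 - 4*P)/o)
E(x) = 2*x
c(m, f) = -8 + 5*m (c(m, f) = 5*m + 2*((-4 + 6**2 - 4*6)/(-2)) = 5*m + 2*(-(-4 + 36 - 24)/2) = 5*m + 2*(-1/2*8) = 5*m + 2*(-4) = 5*m - 8 = -8 + 5*m)
c(-15, 10)/457 = (-8 + 5*(-15))/457 = (-8 - 75)*(1/457) = -83*1/457 = -83/457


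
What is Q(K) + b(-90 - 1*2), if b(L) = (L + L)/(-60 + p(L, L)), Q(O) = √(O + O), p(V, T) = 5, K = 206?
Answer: 184/55 + 2*√103 ≈ 23.643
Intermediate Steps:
Q(O) = √2*√O (Q(O) = √(2*O) = √2*√O)
b(L) = -2*L/55 (b(L) = (L + L)/(-60 + 5) = (2*L)/(-55) = (2*L)*(-1/55) = -2*L/55)
Q(K) + b(-90 - 1*2) = √2*√206 - 2*(-90 - 1*2)/55 = 2*√103 - 2*(-90 - 2)/55 = 2*√103 - 2/55*(-92) = 2*√103 + 184/55 = 184/55 + 2*√103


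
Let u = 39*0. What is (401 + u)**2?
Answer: 160801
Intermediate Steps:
u = 0
(401 + u)**2 = (401 + 0)**2 = 401**2 = 160801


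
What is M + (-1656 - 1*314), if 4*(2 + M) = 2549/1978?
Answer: -15599915/7912 ≈ -1971.7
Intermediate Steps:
M = -13275/7912 (M = -2 + (2549/1978)/4 = -2 + (2549*(1/1978))/4 = -2 + (1/4)*(2549/1978) = -2 + 2549/7912 = -13275/7912 ≈ -1.6778)
M + (-1656 - 1*314) = -13275/7912 + (-1656 - 1*314) = -13275/7912 + (-1656 - 314) = -13275/7912 - 1970 = -15599915/7912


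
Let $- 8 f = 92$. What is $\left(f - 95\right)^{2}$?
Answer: $\frac{45369}{4} \approx 11342.0$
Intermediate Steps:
$f = - \frac{23}{2}$ ($f = \left(- \frac{1}{8}\right) 92 = - \frac{23}{2} \approx -11.5$)
$\left(f - 95\right)^{2} = \left(- \frac{23}{2} - 95\right)^{2} = \left(- \frac{213}{2}\right)^{2} = \frac{45369}{4}$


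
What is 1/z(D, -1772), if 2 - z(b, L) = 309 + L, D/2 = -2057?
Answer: 1/1465 ≈ 0.00068259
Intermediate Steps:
D = -4114 (D = 2*(-2057) = -4114)
z(b, L) = -307 - L (z(b, L) = 2 - (309 + L) = 2 + (-309 - L) = -307 - L)
1/z(D, -1772) = 1/(-307 - 1*(-1772)) = 1/(-307 + 1772) = 1/1465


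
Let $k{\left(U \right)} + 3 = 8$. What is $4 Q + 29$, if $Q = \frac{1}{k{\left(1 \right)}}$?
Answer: $\frac{149}{5} \approx 29.8$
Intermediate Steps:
$k{\left(U \right)} = 5$ ($k{\left(U \right)} = -3 + 8 = 5$)
$Q = \frac{1}{5} \approx 0.2$
$4 Q + 29 = 4 \cdot \frac{1}{5} + 29 = \frac{4}{5} + 29 = \frac{149}{5}$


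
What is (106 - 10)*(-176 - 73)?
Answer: -23904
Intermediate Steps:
(106 - 10)*(-176 - 73) = 96*(-249) = -23904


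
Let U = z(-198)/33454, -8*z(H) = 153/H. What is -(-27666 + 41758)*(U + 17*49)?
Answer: -17278990524627/1471976 ≈ -1.1739e+7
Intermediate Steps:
z(H) = -153/(8*H)
U = 17/5887904 (U = -153/8/(-198)/33454 = -153/8*(-1/198)*(1/33454) = (17/176)*(1/33454) = 17/5887904 ≈ 2.8873e-6)
-(-27666 + 41758)*(U + 17*49) = -(-27666 + 41758)*(17/5887904 + 17*49) = -14092*(17/5887904 + 833) = -14092*4904624049/5887904 = -1*17278990524627/1471976 = -17278990524627/1471976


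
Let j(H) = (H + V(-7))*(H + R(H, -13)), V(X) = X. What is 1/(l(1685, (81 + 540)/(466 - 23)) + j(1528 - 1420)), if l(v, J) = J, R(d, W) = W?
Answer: 443/4251206 ≈ 0.00010421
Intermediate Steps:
j(H) = (-13 + H)*(-7 + H) (j(H) = (H - 7)*(H - 13) = (-7 + H)*(-13 + H) = (-13 + H)*(-7 + H))
1/(l(1685, (81 + 540)/(466 - 23)) + j(1528 - 1420)) = 1/((81 + 540)/(466 - 23) + (91 + (1528 - 1420)² - 20*(1528 - 1420))) = 1/(621/443 + (91 + 108² - 20*108)) = 1/(621*(1/443) + (91 + 11664 - 2160)) = 1/(621/443 + 9595) = 1/(4251206/443) = 443/4251206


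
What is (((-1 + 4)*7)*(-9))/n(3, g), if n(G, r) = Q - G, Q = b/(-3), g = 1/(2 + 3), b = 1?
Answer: 567/10 ≈ 56.700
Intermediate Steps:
g = ⅕ (g = 1/5 = ⅕ ≈ 0.20000)
Q = -⅓ (Q = 1/(-3) = 1*(-⅓) = -⅓ ≈ -0.33333)
n(G, r) = -⅓ - G
(((-1 + 4)*7)*(-9))/n(3, g) = (((-1 + 4)*7)*(-9))/(-⅓ - 1*3) = ((3*7)*(-9))/(-⅓ - 3) = (21*(-9))/(-10/3) = -3/10*(-189) = 567/10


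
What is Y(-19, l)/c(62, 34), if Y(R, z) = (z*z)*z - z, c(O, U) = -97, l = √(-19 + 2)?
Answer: 18*I*√17/97 ≈ 0.76511*I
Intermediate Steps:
l = I*√17 (l = √(-17) = I*√17 ≈ 4.1231*I)
Y(R, z) = z³ - z (Y(R, z) = z²*z - z = z³ - z)
Y(-19, l)/c(62, 34) = ((I*√17)³ - I*√17)/(-97) = (-17*I*√17 - I*√17)*(-1/97) = -18*I*√17*(-1/97) = 18*I*√17/97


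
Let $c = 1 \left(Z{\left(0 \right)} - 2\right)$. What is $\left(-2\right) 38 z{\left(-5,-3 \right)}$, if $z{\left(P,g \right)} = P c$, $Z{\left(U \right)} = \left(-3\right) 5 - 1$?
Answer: $-6840$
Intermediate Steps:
$Z{\left(U \right)} = -16$ ($Z{\left(U \right)} = -15 - 1 = -16$)
$c = -18$ ($c = 1 \left(-16 - 2\right) = 1 \left(-18\right) = -18$)
$z{\left(P,g \right)} = - 18 P$ ($z{\left(P,g \right)} = P \left(-18\right) = - 18 P$)
$\left(-2\right) 38 z{\left(-5,-3 \right)} = \left(-2\right) 38 \left(\left(-18\right) \left(-5\right)\right) = \left(-76\right) 90 = -6840$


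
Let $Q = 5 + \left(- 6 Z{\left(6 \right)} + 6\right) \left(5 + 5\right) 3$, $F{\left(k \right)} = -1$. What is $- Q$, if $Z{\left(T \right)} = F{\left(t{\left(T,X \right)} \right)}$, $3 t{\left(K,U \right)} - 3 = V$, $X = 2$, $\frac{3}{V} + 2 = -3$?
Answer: $-365$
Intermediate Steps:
$V = - \frac{3}{5}$ ($V = \frac{3}{-2 - 3} = \frac{3}{-5} = 3 \left(- \frac{1}{5}\right) = - \frac{3}{5} \approx -0.6$)
$t{\left(K,U \right)} = \frac{4}{5}$ ($t{\left(K,U \right)} = 1 + \frac{1}{3} \left(- \frac{3}{5}\right) = 1 - \frac{1}{5} = \frac{4}{5}$)
$Z{\left(T \right)} = -1$
$Q = 365$ ($Q = 5 + \left(\left(-6\right) \left(-1\right) + 6\right) \left(5 + 5\right) 3 = 5 + \left(6 + 6\right) 10 \cdot 3 = 5 + 12 \cdot 30 = 5 + 360 = 365$)
$- Q = \left(-1\right) 365 = -365$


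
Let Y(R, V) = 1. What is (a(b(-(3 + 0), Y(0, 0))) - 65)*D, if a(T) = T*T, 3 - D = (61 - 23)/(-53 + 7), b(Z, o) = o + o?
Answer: -5368/23 ≈ -233.39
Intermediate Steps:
b(Z, o) = 2*o
D = 88/23 (D = 3 - (61 - 23)/(-53 + 7) = 3 - 38/(-46) = 3 - 38*(-1)/46 = 3 - 1*(-19/23) = 3 + 19/23 = 88/23 ≈ 3.8261)
a(T) = T²
(a(b(-(3 + 0), Y(0, 0))) - 65)*D = ((2*1)² - 65)*(88/23) = (2² - 65)*(88/23) = (4 - 65)*(88/23) = -61*88/23 = -5368/23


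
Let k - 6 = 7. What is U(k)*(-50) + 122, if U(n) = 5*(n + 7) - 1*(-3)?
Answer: -5028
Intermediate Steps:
k = 13 (k = 6 + 7 = 13)
U(n) = 38 + 5*n (U(n) = 5*(7 + n) + 3 = (35 + 5*n) + 3 = 38 + 5*n)
U(k)*(-50) + 122 = (38 + 5*13)*(-50) + 122 = (38 + 65)*(-50) + 122 = 103*(-50) + 122 = -5150 + 122 = -5028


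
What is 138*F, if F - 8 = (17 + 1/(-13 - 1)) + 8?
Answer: 31809/7 ≈ 4544.1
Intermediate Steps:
F = 461/14 (F = 8 + ((17 + 1/(-13 - 1)) + 8) = 8 + ((17 + 1/(-14)) + 8) = 8 + ((17 - 1/14) + 8) = 8 + (237/14 + 8) = 8 + 349/14 = 461/14 ≈ 32.929)
138*F = 138*(461/14) = 31809/7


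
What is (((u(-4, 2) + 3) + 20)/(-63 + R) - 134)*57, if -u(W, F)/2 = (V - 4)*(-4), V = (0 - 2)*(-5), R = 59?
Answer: -34599/4 ≈ -8649.8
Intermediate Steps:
V = 10 (V = -2*(-5) = 10)
u(W, F) = 48 (u(W, F) = -2*(10 - 4)*(-4) = -12*(-4) = -2*(-24) = 48)
(((u(-4, 2) + 3) + 20)/(-63 + R) - 134)*57 = (((48 + 3) + 20)/(-63 + 59) - 134)*57 = ((51 + 20)/(-4) - 134)*57 = (71*(-¼) - 134)*57 = (-71/4 - 134)*57 = -607/4*57 = -34599/4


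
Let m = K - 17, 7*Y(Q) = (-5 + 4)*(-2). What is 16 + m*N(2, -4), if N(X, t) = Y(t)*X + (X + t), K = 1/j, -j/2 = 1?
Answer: 41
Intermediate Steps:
j = -2 (j = -2*1 = -2)
Y(Q) = 2/7 (Y(Q) = ((-5 + 4)*(-2))/7 = (-1*(-2))/7 = (⅐)*2 = 2/7)
K = -½ (K = 1/(-2) = -½ ≈ -0.50000)
N(X, t) = t + 9*X/7 (N(X, t) = 2*X/7 + (X + t) = t + 9*X/7)
m = -35/2 (m = -½ - 17 = -35/2 ≈ -17.500)
16 + m*N(2, -4) = 16 - 35*(-4 + (9/7)*2)/2 = 16 - 35*(-4 + 18/7)/2 = 16 - 35/2*(-10/7) = 16 + 25 = 41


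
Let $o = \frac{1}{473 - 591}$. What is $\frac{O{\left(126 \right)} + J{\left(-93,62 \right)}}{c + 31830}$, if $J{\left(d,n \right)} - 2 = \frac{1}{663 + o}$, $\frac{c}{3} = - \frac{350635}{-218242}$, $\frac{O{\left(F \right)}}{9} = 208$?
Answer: $\frac{6399237799984}{108707800910049} \approx 0.058866$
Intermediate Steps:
$O{\left(F \right)} = 1872$ ($O{\left(F \right)} = 9 \cdot 208 = 1872$)
$o = - \frac{1}{118}$ ($o = \frac{1}{-118} = - \frac{1}{118} \approx -0.0084746$)
$c = \frac{1051905}{218242}$ ($c = 3 \left(- \frac{350635}{-218242}\right) = 3 \left(\left(-350635\right) \left(- \frac{1}{218242}\right)\right) = 3 \cdot \frac{350635}{218242} = \frac{1051905}{218242} \approx 4.8199$)
$J{\left(d,n \right)} = \frac{156584}{78233}$ ($J{\left(d,n \right)} = 2 + \frac{1}{663 - \frac{1}{118}} = 2 + \frac{1}{\frac{78233}{118}} = 2 + \frac{118}{78233} = \frac{156584}{78233}$)
$\frac{O{\left(126 \right)} + J{\left(-93,62 \right)}}{c + 31830} = \frac{1872 + \frac{156584}{78233}}{\frac{1051905}{218242} + 31830} = \frac{146608760}{78233 \cdot \frac{6947694765}{218242}} = \frac{146608760}{78233} \cdot \frac{218242}{6947694765} = \frac{6399237799984}{108707800910049}$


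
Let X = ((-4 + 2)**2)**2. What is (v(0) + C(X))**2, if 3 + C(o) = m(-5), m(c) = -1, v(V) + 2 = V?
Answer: 36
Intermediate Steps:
v(V) = -2 + V
X = 16 (X = ((-2)**2)**2 = 4**2 = 16)
C(o) = -4 (C(o) = -3 - 1 = -4)
(v(0) + C(X))**2 = ((-2 + 0) - 4)**2 = (-2 - 4)**2 = (-6)**2 = 36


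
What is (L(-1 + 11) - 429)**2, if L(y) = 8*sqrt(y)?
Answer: 184681 - 6864*sqrt(10) ≈ 1.6298e+5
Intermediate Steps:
(L(-1 + 11) - 429)**2 = (8*sqrt(-1 + 11) - 429)**2 = (8*sqrt(10) - 429)**2 = (-429 + 8*sqrt(10))**2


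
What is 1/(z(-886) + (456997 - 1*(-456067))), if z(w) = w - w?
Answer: 1/913064 ≈ 1.0952e-6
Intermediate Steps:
z(w) = 0
1/(z(-886) + (456997 - 1*(-456067))) = 1/(0 + (456997 - 1*(-456067))) = 1/(0 + (456997 + 456067)) = 1/(0 + 913064) = 1/913064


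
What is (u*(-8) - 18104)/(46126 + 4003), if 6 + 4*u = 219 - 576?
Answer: -17378/50129 ≈ -0.34667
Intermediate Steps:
u = -363/4 (u = -3/2 + (219 - 576)/4 = -3/2 + (1/4)*(-357) = -3/2 - 357/4 = -363/4 ≈ -90.750)
(u*(-8) - 18104)/(46126 + 4003) = (-363/4*(-8) - 18104)/(46126 + 4003) = (726 - 18104)/50129 = -17378*1/50129 = -17378/50129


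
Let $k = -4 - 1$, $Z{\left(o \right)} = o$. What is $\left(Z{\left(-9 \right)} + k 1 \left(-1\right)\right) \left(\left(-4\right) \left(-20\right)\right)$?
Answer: $-320$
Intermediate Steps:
$k = -5$ ($k = -4 - 1 = -5$)
$\left(Z{\left(-9 \right)} + k 1 \left(-1\right)\right) \left(\left(-4\right) \left(-20\right)\right) = \left(-9 + \left(-5\right) 1 \left(-1\right)\right) \left(\left(-4\right) \left(-20\right)\right) = \left(-9 - -5\right) 80 = \left(-9 + 5\right) 80 = \left(-4\right) 80 = -320$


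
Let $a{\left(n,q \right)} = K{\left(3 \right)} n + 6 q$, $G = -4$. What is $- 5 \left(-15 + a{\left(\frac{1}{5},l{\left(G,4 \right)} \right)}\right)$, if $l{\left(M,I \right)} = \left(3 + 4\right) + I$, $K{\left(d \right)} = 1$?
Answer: $-256$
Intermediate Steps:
$l{\left(M,I \right)} = 7 + I$
$a{\left(n,q \right)} = n + 6 q$ ($a{\left(n,q \right)} = 1 n + 6 q = n + 6 q$)
$- 5 \left(-15 + a{\left(\frac{1}{5},l{\left(G,4 \right)} \right)}\right) = - 5 \left(-15 + \left(\frac{1}{5} + 6 \left(7 + 4\right)\right)\right) = - 5 \left(-15 + \left(\frac{1}{5} + 6 \cdot 11\right)\right) = - 5 \left(-15 + \left(\frac{1}{5} + 66\right)\right) = - 5 \left(-15 + \frac{331}{5}\right) = \left(-5\right) \frac{256}{5} = -256$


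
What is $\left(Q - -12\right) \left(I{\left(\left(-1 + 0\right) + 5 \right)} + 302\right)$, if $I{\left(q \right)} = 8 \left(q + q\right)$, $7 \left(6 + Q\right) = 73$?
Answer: $\frac{42090}{7} \approx 6012.9$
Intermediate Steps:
$Q = \frac{31}{7}$ ($Q = -6 + \frac{1}{7} \cdot 73 = -6 + \frac{73}{7} = \frac{31}{7} \approx 4.4286$)
$I{\left(q \right)} = 16 q$ ($I{\left(q \right)} = 8 \cdot 2 q = 16 q$)
$\left(Q - -12\right) \left(I{\left(\left(-1 + 0\right) + 5 \right)} + 302\right) = \left(\frac{31}{7} - -12\right) \left(16 \left(\left(-1 + 0\right) + 5\right) + 302\right) = \left(\frac{31}{7} + 12\right) \left(16 \left(-1 + 5\right) + 302\right) = \frac{115 \left(16 \cdot 4 + 302\right)}{7} = \frac{115 \left(64 + 302\right)}{7} = \frac{115}{7} \cdot 366 = \frac{42090}{7}$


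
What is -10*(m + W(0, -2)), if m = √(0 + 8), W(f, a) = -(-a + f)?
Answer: 20 - 20*√2 ≈ -8.2843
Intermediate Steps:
W(f, a) = a - f (W(f, a) = -(f - a) = a - f)
m = 2*√2 (m = √8 = 2*√2 ≈ 2.8284)
-10*(m + W(0, -2)) = -10*(2*√2 + (-2 - 1*0)) = -10*(2*√2 + (-2 + 0)) = -10*(2*√2 - 2) = -10*(-2 + 2*√2) = 20 - 20*√2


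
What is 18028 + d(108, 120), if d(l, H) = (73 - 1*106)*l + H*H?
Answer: 28864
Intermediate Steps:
d(l, H) = H² - 33*l (d(l, H) = (73 - 106)*l + H² = -33*l + H² = H² - 33*l)
18028 + d(108, 120) = 18028 + (120² - 33*108) = 18028 + (14400 - 3564) = 18028 + 10836 = 28864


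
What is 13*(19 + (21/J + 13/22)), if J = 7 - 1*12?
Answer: 22009/110 ≈ 200.08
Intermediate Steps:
J = -5 (J = 7 - 12 = -5)
13*(19 + (21/J + 13/22)) = 13*(19 + (21/(-5) + 13/22)) = 13*(19 + (21*(-⅕) + 13*(1/22))) = 13*(19 + (-21/5 + 13/22)) = 13*(19 - 397/110) = 13*(1693/110) = 22009/110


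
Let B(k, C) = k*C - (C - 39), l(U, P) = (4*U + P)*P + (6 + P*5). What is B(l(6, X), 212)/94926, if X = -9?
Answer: -37061/94926 ≈ -0.39042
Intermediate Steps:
l(U, P) = 6 + 5*P + P*(P + 4*U) (l(U, P) = (P + 4*U)*P + (6 + 5*P) = P*(P + 4*U) + (6 + 5*P) = 6 + 5*P + P*(P + 4*U))
B(k, C) = 39 - C + C*k (B(k, C) = C*k - (-39 + C) = C*k + (39 - C) = 39 - C + C*k)
B(l(6, X), 212)/94926 = (39 - 1*212 + 212*(6 + (-9)**2 + 5*(-9) + 4*(-9)*6))/94926 = (39 - 212 + 212*(6 + 81 - 45 - 216))*(1/94926) = (39 - 212 + 212*(-174))*(1/94926) = (39 - 212 - 36888)*(1/94926) = -37061*1/94926 = -37061/94926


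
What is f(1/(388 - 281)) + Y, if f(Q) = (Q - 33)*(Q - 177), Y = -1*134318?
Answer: -1470955642/11449 ≈ -1.2848e+5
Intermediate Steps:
Y = -134318
f(Q) = (-177 + Q)*(-33 + Q) (f(Q) = (-33 + Q)*(-177 + Q) = (-177 + Q)*(-33 + Q))
f(1/(388 - 281)) + Y = (5841 + (1/(388 - 281))² - 210/(388 - 281)) - 134318 = (5841 + (1/107)² - 210/107) - 134318 = (5841 + (1/107)² - 210*1/107) - 134318 = (5841 + 1/11449 - 210/107) - 134318 = 66851140/11449 - 134318 = -1470955642/11449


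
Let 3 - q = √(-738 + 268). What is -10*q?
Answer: -30 + 10*I*√470 ≈ -30.0 + 216.79*I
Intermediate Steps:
q = 3 - I*√470 (q = 3 - √(-738 + 268) = 3 - √(-470) = 3 - I*√470 ≈ 3.0 - 21.679*I)
-10*q = -10*(3 - I*√470) = -30 + 10*I*√470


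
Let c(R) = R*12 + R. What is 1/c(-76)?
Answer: -1/988 ≈ -0.0010121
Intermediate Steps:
c(R) = 13*R (c(R) = 12*R + R = 13*R)
1/c(-76) = 1/(13*(-76)) = 1/(-988) = -1/988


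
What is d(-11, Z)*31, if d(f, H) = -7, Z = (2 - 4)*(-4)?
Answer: -217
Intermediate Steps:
Z = 8 (Z = -2*(-4) = 8)
d(-11, Z)*31 = -7*31 = -217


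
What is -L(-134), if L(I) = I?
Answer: 134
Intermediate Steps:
-L(-134) = -1*(-134) = 134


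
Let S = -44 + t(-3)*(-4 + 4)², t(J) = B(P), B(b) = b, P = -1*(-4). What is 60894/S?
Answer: -30447/22 ≈ -1384.0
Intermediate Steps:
P = 4
t(J) = 4
S = -44 (S = -44 + 4*(-4 + 4)² = -44 + 4*0² = -44 + 4*0 = -44 + 0 = -44)
60894/S = 60894/(-44) = 60894*(-1/44) = -30447/22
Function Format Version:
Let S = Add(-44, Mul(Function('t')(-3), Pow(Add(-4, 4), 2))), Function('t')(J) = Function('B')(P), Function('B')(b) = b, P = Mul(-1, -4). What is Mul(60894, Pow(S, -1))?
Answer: Rational(-30447, 22) ≈ -1384.0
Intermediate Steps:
P = 4
Function('t')(J) = 4
S = -44 (S = Add(-44, Mul(4, Pow(Add(-4, 4), 2))) = Add(-44, Mul(4, Pow(0, 2))) = Add(-44, Mul(4, 0)) = Add(-44, 0) = -44)
Mul(60894, Pow(S, -1)) = Mul(60894, Pow(-44, -1)) = Mul(60894, Rational(-1, 44)) = Rational(-30447, 22)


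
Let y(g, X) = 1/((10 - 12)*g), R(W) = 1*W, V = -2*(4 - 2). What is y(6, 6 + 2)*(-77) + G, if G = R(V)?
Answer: 29/12 ≈ 2.4167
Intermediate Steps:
V = -4 (V = -2*2 = -4)
R(W) = W
y(g, X) = -1/(2*g) (y(g, X) = 1/((-2)*g) = -1/(2*g))
G = -4
y(6, 6 + 2)*(-77) + G = -½/6*(-77) - 4 = -½*⅙*(-77) - 4 = -1/12*(-77) - 4 = 77/12 - 4 = 29/12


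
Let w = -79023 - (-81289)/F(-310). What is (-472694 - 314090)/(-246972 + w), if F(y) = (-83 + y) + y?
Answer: 7474448/3098051 ≈ 2.4126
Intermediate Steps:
F(y) = -83 + 2*y
w = -1503634/19 (w = -79023 - (-81289)/(-83 + 2*(-310)) = -79023 - (-81289)/(-83 - 620) = -79023 - (-81289)/(-703) = -79023 - (-81289)*(-1)/703 = -79023 - 1*2197/19 = -79023 - 2197/19 = -1503634/19 ≈ -79139.)
(-472694 - 314090)/(-246972 + w) = (-472694 - 314090)/(-246972 - 1503634/19) = -786784/(-6196102/19) = -786784*(-19/6196102) = 7474448/3098051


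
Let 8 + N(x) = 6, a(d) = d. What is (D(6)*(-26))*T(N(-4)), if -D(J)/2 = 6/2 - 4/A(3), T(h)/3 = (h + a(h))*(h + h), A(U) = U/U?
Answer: -2496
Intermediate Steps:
A(U) = 1
N(x) = -2 (N(x) = -8 + 6 = -2)
T(h) = 12*h² (T(h) = 3*((h + h)*(h + h)) = 3*((2*h)*(2*h)) = 3*(4*h²) = 12*h²)
D(J) = 2 (D(J) = -2*(6/2 - 4/1) = -2*(6*(½) - 4*1) = -2*(3 - 4) = -2*(-1) = 2)
(D(6)*(-26))*T(N(-4)) = (2*(-26))*(12*(-2)²) = -624*4 = -52*48 = -2496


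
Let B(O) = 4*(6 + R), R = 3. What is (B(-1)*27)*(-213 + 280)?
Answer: 65124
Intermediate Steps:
B(O) = 36 (B(O) = 4*(6 + 3) = 4*9 = 36)
(B(-1)*27)*(-213 + 280) = (36*27)*(-213 + 280) = 972*67 = 65124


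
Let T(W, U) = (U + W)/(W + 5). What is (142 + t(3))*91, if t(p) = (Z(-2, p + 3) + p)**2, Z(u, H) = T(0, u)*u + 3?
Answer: 428246/25 ≈ 17130.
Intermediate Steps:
T(W, U) = (U + W)/(5 + W)
Z(u, H) = 3 + u**2/5 (Z(u, H) = ((u + 0)/(5 + 0))*u + 3 = (u/5)*u + 3 = u**2/5 + 3 = 3 + u**2/5)
t(p) = (19/5 + p)**2 (t(p) = ((3 + (1/5)*(-2)**2) + p)**2 = ((3 + (1/5)*4) + p)**2 = ((3 + 4/5) + p)**2 = (19/5 + p)**2)
(142 + t(3))*91 = (142 + (19 + 5*3)**2/25)*91 = (142 + (19 + 15)**2/25)*91 = (142 + (1/25)*34**2)*91 = (142 + (1/25)*1156)*91 = (142 + 1156/25)*91 = (4706/25)*91 = 428246/25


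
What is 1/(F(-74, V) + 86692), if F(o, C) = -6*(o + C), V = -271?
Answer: 1/88762 ≈ 1.1266e-5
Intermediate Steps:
F(o, C) = -6*C - 6*o (F(o, C) = -6*(C + o) = -6*C - 6*o)
1/(F(-74, V) + 86692) = 1/((-6*(-271) - 6*(-74)) + 86692) = 1/((1626 + 444) + 86692) = 1/(2070 + 86692) = 1/88762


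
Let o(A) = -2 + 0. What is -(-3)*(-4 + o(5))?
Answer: -18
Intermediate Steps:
o(A) = -2
-(-3)*(-4 + o(5)) = -(-3)*(-4 - 2) = -(-3)*(-6) = -1*18 = -18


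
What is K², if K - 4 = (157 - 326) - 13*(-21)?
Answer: 11664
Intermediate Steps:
K = 108 (K = 4 + ((157 - 326) - 13*(-21)) = 4 + (-169 + 273) = 4 + 104 = 108)
K² = 108² = 11664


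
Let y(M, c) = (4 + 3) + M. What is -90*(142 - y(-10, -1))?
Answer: -13050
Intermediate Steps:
y(M, c) = 7 + M
-90*(142 - y(-10, -1)) = -90*(142 - (7 - 10)) = -90*(142 - 1*(-3)) = -90*(142 + 3) = -90*145 = -13050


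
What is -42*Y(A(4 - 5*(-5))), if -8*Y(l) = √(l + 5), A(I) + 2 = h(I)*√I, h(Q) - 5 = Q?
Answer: 21*√(3 + 34*√29)/4 ≈ 71.619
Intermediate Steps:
h(Q) = 5 + Q
A(I) = -2 + √I*(5 + I) (A(I) = -2 + (5 + I)*√I = -2 + √I*(5 + I))
Y(l) = -√(5 + l)/8 (Y(l) = -√(l + 5)/8 = -√(5 + l)/8)
-42*Y(A(4 - 5*(-5))) = -(-21)*√(5 + (-2 + √(4 - 5*(-5))*(5 + (4 - 5*(-5)))))/4 = -(-21)*√(5 + (-2 + √(4 + 25)*(5 + (4 + 25))))/4 = -(-21)*√(5 + (-2 + √29*(5 + 29)))/4 = -(-21)*√(5 + (-2 + √29*34))/4 = -(-21)*√(5 + (-2 + 34*√29))/4 = -(-21)*√(3 + 34*√29)/4 = 21*√(3 + 34*√29)/4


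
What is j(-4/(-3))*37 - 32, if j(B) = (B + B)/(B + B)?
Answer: 5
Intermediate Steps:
j(B) = 1 (j(B) = (2*B)/((2*B)) = (2*B)*(1/(2*B)) = 1)
j(-4/(-3))*37 - 32 = 1*37 - 32 = 37 - 32 = 5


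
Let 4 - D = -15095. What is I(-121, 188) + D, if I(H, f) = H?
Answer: 14978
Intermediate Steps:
D = 15099 (D = 4 - 1*(-15095) = 4 + 15095 = 15099)
I(-121, 188) + D = -121 + 15099 = 14978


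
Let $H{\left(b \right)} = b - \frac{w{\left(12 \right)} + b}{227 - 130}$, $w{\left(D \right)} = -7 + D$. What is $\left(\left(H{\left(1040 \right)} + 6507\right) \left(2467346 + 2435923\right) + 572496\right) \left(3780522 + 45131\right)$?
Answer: $\frac{13712723471780771334}{97} \approx 1.4137 \cdot 10^{17}$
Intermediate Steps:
$H{\left(b \right)} = - \frac{5}{97} + \frac{96 b}{97}$ ($H{\left(b \right)} = b - \frac{\left(-7 + 12\right) + b}{227 - 130} = b - \frac{5 + b}{97} = b - \left(5 + b\right) \frac{1}{97} = b - \left(\frac{5}{97} + \frac{b}{97}\right) = - \frac{5}{97} + \frac{96 b}{97}$)
$\left(\left(H{\left(1040 \right)} + 6507\right) \left(2467346 + 2435923\right) + 572496\right) \left(3780522 + 45131\right) = \left(\left(\left(- \frac{5}{97} + \frac{96}{97} \cdot 1040\right) + 6507\right) \left(2467346 + 2435923\right) + 572496\right) \left(3780522 + 45131\right) = \left(\left(\left(- \frac{5}{97} + \frac{99840}{97}\right) + 6507\right) 4903269 + 572496\right) 3825653 = \left(\left(\frac{99835}{97} + 6507\right) 4903269 + 572496\right) 3825653 = \left(\frac{731014}{97} \cdot 4903269 + 572496\right) 3825653 = \left(\frac{3584358284766}{97} + 572496\right) 3825653 = \frac{3584413816878}{97} \cdot 3825653 = \frac{13712723471780771334}{97}$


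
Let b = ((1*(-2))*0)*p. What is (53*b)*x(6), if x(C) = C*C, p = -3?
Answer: 0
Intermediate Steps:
x(C) = C²
b = 0 (b = ((1*(-2))*0)*(-3) = -2*0*(-3) = 0*(-3) = 0)
(53*b)*x(6) = (53*0)*6² = 0*36 = 0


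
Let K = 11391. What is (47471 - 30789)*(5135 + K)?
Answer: 275686732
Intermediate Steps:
(47471 - 30789)*(5135 + K) = (47471 - 30789)*(5135 + 11391) = 16682*16526 = 275686732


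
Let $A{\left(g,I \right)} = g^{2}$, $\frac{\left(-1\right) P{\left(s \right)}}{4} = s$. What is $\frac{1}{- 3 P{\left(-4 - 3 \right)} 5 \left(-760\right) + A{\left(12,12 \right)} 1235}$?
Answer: $\frac{1}{497040} \approx 2.0119 \cdot 10^{-6}$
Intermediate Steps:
$P{\left(s \right)} = - 4 s$
$\frac{1}{- 3 P{\left(-4 - 3 \right)} 5 \left(-760\right) + A{\left(12,12 \right)} 1235} = \frac{1}{- 3 \left(- 4 \left(-4 - 3\right)\right) 5 \left(-760\right) + 12^{2} \cdot 1235} = \frac{1}{- 3 \left(- 4 \left(-4 - 3\right)\right) 5 \left(-760\right) + 144 \cdot 1235} = \frac{1}{- 3 \left(\left(-4\right) \left(-7\right)\right) 5 \left(-760\right) + 177840} = \frac{1}{\left(-3\right) 28 \cdot 5 \left(-760\right) + 177840} = \frac{1}{\left(-84\right) 5 \left(-760\right) + 177840} = \frac{1}{\left(-420\right) \left(-760\right) + 177840} = \frac{1}{319200 + 177840} = \frac{1}{497040}$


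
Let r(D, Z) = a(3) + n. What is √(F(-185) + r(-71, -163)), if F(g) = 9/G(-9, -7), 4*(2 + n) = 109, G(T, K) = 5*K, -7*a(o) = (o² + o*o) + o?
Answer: √107765/70 ≈ 4.6897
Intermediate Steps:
a(o) = -2*o²/7 - o/7 (a(o) = -((o² + o*o) + o)/7 = -((o² + o²) + o)/7 = -(2*o² + o)/7 = -(o + 2*o²)/7 = -2*o²/7 - o/7)
n = 101/4 (n = -2 + (¼)*109 = -2 + 109/4 = 101/4 ≈ 25.250)
r(D, Z) = 89/4 (r(D, Z) = -⅐*3*(1 + 2*3) + 101/4 = -⅐*3*(1 + 6) + 101/4 = -⅐*3*7 + 101/4 = -3 + 101/4 = 89/4)
F(g) = -9/35 (F(g) = 9/((5*(-7))) = 9/(-35) = 9*(-1/35) = -9/35)
√(F(-185) + r(-71, -163)) = √(-9/35 + 89/4) = √(3079/140) = √107765/70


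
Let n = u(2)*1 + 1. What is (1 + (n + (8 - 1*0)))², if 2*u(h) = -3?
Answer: 289/4 ≈ 72.250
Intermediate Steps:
u(h) = -3/2 (u(h) = (½)*(-3) = -3/2)
n = -½ (n = -3/2*1 + 1 = -3/2 + 1 = -½ ≈ -0.50000)
(1 + (n + (8 - 1*0)))² = (1 + (-½ + (8 - 1*0)))² = (1 + (-½ + (8 + 0)))² = (1 + (-½ + 8))² = (1 + 15/2)² = (17/2)² = 289/4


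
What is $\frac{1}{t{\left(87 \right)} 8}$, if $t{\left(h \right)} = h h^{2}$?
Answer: $\frac{1}{5268024} \approx 1.8982 \cdot 10^{-7}$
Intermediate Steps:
$t{\left(h \right)} = h^{3}$
$\frac{1}{t{\left(87 \right)} 8} = \frac{1}{87^{3} \cdot 8} = \frac{1}{658503 \cdot 8} = \frac{1}{5268024}$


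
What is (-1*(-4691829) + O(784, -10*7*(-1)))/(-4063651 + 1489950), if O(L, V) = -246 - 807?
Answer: -4690776/2573701 ≈ -1.8226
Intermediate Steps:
O(L, V) = -1053
(-1*(-4691829) + O(784, -10*7*(-1)))/(-4063651 + 1489950) = (-1*(-4691829) - 1053)/(-4063651 + 1489950) = (4691829 - 1053)/(-2573701) = 4690776*(-1/2573701) = -4690776/2573701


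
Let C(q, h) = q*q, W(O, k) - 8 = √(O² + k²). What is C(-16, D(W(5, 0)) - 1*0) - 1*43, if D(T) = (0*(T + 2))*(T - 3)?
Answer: 213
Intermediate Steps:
W(O, k) = 8 + √(O² + k²)
D(T) = 0 (D(T) = (0*(2 + T))*(-3 + T) = 0*(-3 + T) = 0)
C(q, h) = q²
C(-16, D(W(5, 0)) - 1*0) - 1*43 = (-16)² - 1*43 = 256 - 43 = 213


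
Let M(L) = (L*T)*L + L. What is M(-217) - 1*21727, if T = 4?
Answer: 166412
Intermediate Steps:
M(L) = L + 4*L**2 (M(L) = (L*4)*L + L = (4*L)*L + L = 4*L**2 + L = L + 4*L**2)
M(-217) - 1*21727 = -217*(1 + 4*(-217)) - 1*21727 = -217*(1 - 868) - 21727 = -217*(-867) - 21727 = 188139 - 21727 = 166412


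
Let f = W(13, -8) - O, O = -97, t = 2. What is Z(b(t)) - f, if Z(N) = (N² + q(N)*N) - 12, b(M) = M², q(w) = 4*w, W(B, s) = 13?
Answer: -42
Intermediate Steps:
Z(N) = -12 + 5*N² (Z(N) = (N² + (4*N)*N) - 12 = (N² + 4*N²) - 12 = 5*N² - 12 = -12 + 5*N²)
f = 110 (f = 13 - 1*(-97) = 13 + 97 = 110)
Z(b(t)) - f = (-12 + 5*(2²)²) - 1*110 = (-12 + 5*4²) - 110 = (-12 + 5*16) - 110 = (-12 + 80) - 110 = 68 - 110 = -42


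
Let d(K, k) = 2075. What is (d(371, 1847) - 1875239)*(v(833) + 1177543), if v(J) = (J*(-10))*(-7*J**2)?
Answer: -75791671676710812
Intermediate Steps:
v(J) = 70*J**3 (v(J) = (-10*J)*(-7*J**2) = 70*J**3)
(d(371, 1847) - 1875239)*(v(833) + 1177543) = (2075 - 1875239)*(70*833**3 + 1177543) = -1873164*(70*578009537 + 1177543) = -1873164*(40460667590 + 1177543) = -1873164*40461845133 = -75791671676710812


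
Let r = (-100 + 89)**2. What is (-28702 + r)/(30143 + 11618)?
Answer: -28581/41761 ≈ -0.68439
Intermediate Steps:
r = 121 (r = (-11)**2 = 121)
(-28702 + r)/(30143 + 11618) = (-28702 + 121)/(30143 + 11618) = -28581/41761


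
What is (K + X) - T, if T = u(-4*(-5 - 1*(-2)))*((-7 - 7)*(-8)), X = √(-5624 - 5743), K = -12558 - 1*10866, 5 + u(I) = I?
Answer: -24208 + 3*I*√1263 ≈ -24208.0 + 106.62*I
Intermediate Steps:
u(I) = -5 + I
K = -23424 (K = -12558 - 10866 = -23424)
X = 3*I*√1263 (X = √(-11367) = 3*I*√1263 ≈ 106.62*I)
T = 784 (T = (-5 - 4*(-5 - 1*(-2)))*((-7 - 7)*(-8)) = (-5 - 4*(-5 + 2))*(-14*(-8)) = (-5 - 4*(-3))*112 = (-5 + 12)*112 = 7*112 = 784)
(K + X) - T = (-23424 + 3*I*√1263) - 1*784 = (-23424 + 3*I*√1263) - 784 = -24208 + 3*I*√1263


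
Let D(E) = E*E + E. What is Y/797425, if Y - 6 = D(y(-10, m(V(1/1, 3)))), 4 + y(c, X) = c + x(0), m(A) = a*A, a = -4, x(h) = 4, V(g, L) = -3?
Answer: 96/797425 ≈ 0.00012039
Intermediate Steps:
m(A) = -4*A
y(c, X) = c (y(c, X) = -4 + (c + 4) = -4 + (4 + c) = c)
D(E) = E + E**2 (D(E) = E**2 + E = E + E**2)
Y = 96 (Y = 6 - 10*(1 - 10) = 6 - 10*(-9) = 6 + 90 = 96)
Y/797425 = 96/797425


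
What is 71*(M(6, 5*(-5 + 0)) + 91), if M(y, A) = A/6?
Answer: 36991/6 ≈ 6165.2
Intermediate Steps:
M(y, A) = A/6 (M(y, A) = A*(1/6) = A/6)
71*(M(6, 5*(-5 + 0)) + 91) = 71*((5*(-5 + 0))/6 + 91) = 71*((5*(-5))/6 + 91) = 71*((1/6)*(-25) + 91) = 71*(-25/6 + 91) = 71*(521/6) = 36991/6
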